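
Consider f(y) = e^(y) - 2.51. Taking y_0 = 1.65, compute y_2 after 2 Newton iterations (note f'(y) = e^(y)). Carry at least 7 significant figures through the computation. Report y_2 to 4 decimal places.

y_0 = 1.650000: f = 2.696980, f' = 5.206980 → y_1 = 1.650000 - (2.696980)/(5.206980) = 1.132045
y_1 = 1.132045: f = 0.591994, f' = 3.101994 → y_2 = 1.132045 - (0.591994)/(3.101994) = 0.941202

0.9412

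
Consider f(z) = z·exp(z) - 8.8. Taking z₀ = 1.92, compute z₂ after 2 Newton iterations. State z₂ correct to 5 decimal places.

Newton update: z ← z − f(z)/f'(z).
f'(z) = (z + 1)·exp(z)
z_0 = 1.920000: f = 4.296240, f' = 19.917199 → z_1 = 1.920000 - (4.296240)/(19.917199) = 1.704295
z_1 = 1.704295: f = 0.569376, f' = 14.866884 → z_2 = 1.704295 - (0.569376)/(14.866884) = 1.665997

1.66600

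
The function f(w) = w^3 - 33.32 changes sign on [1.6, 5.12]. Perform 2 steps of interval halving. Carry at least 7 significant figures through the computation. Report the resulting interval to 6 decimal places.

[2.480000, 3.360000]

f(1.600000) = -29.224000, f(5.120000) = 100.897728 (opposite signs)
step 1: m = 3.360000, f(m) = 4.613056 > 0 → root in [1.600000, 3.360000]
step 2: m = 2.480000, f(m) = -18.067008 < 0 → root in [2.480000, 3.360000]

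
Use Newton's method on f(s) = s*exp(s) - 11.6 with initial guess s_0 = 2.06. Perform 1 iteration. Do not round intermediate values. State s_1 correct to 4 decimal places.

1.8700

f'(s) = (s+1)*exp(s)
s_0 = 2.060000: f = 4.562698, f' = 24.008668 → s_1 = 2.060000 - (4.562698)/(24.008668) = 1.869956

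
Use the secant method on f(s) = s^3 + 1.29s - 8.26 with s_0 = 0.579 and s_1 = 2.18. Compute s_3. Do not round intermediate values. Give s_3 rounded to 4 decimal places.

1.7621

f(s_0) = -7.318985, f(s_1) = 4.912432
s_2 = 2.180000 - (4.912432)·(2.180000 - 0.579000)/(4.912432 - (-7.318985)) = 1.537000; f(s_2) = -2.646310
s_3 = 1.537000 - (-2.646310)·(1.537000 - 2.180000)/(-2.646310 - (4.912432)) = 1.762114; f(s_3) = -0.515431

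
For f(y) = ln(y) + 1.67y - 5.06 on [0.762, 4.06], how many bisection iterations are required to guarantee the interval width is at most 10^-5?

19

Initial width b − a = 4.06 − 0.762 = 3.298000.
After n steps the width is (b−a)/2^n; need (b−a)/2^n ≤ 10^-5.
So n ≥ log₂(3.298000/10^-5) = log₂(329800.0000) ≈ 18.3312.
Hence n = 19.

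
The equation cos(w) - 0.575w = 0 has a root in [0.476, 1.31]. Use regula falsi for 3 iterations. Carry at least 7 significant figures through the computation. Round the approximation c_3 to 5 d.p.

f(0.476000) = 0.615135, f(1.310000) = -0.495400
step 1: c = 0.937960, f(c) = 0.052107 > 0 → new bracket [0.937960, 1.310000]
step 2: c = 0.973368, f(c) = 0.002832 > 0 → new bracket [0.973368, 1.310000]
step 3: c = 0.975281, f(c) = 0.000149 > 0 → new bracket [0.975281, 1.310000]

0.97528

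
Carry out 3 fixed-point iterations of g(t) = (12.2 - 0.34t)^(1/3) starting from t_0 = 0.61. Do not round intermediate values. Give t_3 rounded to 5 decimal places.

2.25287

t_1 = g(0.610000) = 2.288958
t_2 = g(2.288958) = 2.252048
t_3 = g(2.252048) = 2.252872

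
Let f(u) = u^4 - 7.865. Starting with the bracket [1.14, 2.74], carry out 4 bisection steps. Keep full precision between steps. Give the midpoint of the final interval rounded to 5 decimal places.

1.69000

f(1.140000) = -6.176040, f(2.740000) = 48.499058 (opposite signs)
step 1: m = 1.940000, f(m) = 6.299685 > 0 → root in [1.140000, 1.940000]
step 2: m = 1.540000, f(m) = -2.240513 < 0 → root in [1.540000, 1.940000]
step 3: m = 1.740000, f(m) = 1.301362 > 0 → root in [1.540000, 1.740000]
step 4: m = 1.640000, f(m) = -0.631052 < 0 → root in [1.640000, 1.740000]
Midpoint of [1.640000, 1.740000] = 1.690000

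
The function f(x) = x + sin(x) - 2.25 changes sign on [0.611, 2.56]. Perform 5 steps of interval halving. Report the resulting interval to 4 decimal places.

[1.2810, 1.3419]

f(0.611000) = -1.065313, f(2.560000) = 0.859355 (opposite signs)
step 1: m = 1.585500, f(m) = 0.335392 > 0 → root in [0.611000, 1.585500]
step 2: m = 1.098250, f(m) = -0.261338 < 0 → root in [1.098250, 1.585500]
step 3: m = 1.341875, f(m) = 0.065787 > 0 → root in [1.098250, 1.341875]
step 4: m = 1.220063, f(m) = -0.090817 < 0 → root in [1.220063, 1.341875]
step 5: m = 1.280969, f(m) = -0.010738 < 0 → root in [1.280969, 1.341875]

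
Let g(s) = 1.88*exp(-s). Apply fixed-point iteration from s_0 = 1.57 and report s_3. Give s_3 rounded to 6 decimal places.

0.527206

s_1 = g(1.570000) = 0.391125
s_2 = g(0.391125) = 1.271436
s_3 = g(1.271436) = 0.527206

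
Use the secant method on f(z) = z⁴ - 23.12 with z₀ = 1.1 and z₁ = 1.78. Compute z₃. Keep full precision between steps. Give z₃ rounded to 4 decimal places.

f(z_0) = -21.655900, f(z_1) = -13.081241
z_2 = 1.780000 - (-13.081241)·(1.780000 - 1.100000)/(-13.081241 - (-21.655900)) = 2.817388; f(z_2) = 39.886648
z_3 = 2.817388 - (39.886648)·(2.817388 - 1.780000)/(39.886648 - (-13.081241)) = 2.036199; f(z_3) = -5.929804

2.0362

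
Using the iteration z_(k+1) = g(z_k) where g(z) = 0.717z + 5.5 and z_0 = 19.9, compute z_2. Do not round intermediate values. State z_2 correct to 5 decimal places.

19.67387

z_1 = g(19.900000) = 19.768300
z_2 = g(19.768300) = 19.673871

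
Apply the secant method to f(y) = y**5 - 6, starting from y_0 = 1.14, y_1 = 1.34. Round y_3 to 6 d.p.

1.424539

Secant update: y_(k+1) = y_k − f(y_k)·(y_k − y_(k-1))/(f(y_k) − f(y_(k-1))).
f(y_0) = -4.074585, f(y_1) = -1.679600
y_2 = 1.340000 - (-1.679600)·(1.340000 - 1.140000)/(-1.679600 - (-4.074585)) = 1.480260; f(y_2) = 1.107053
y_3 = 1.480260 - (1.107053)·(1.480260 - 1.340000)/(1.107053 - (-1.679600)) = 1.424539; f(y_3) = -0.133605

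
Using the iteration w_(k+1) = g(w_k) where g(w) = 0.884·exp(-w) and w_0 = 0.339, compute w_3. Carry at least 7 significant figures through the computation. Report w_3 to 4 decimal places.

w_1 = g(0.339000) = 0.629834
w_2 = g(0.629834) = 0.470889
w_3 = g(0.470889) = 0.552011

0.5520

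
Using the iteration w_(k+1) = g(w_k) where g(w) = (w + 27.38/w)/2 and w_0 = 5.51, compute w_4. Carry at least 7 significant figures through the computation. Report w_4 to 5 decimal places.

5.23259

w_1 = g(5.510000) = 5.239574
w_2 = g(5.239574) = 5.232595
w_3 = g(5.232595) = 5.232590
w_4 = g(5.232590) = 5.232590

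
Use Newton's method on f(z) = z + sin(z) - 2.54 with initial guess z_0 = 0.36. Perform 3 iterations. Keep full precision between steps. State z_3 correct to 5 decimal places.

1.54024

f'(z) = 1 + cos(z)
z_0 = 0.360000: f = -1.827726, f' = 1.935897 → z_1 = 0.360000 - (-1.827726)/(1.935897) = 1.304124
z_1 = 1.304124: f = -0.271223, f' = 1.263523 → z_2 = 1.304124 - (-0.271223)/(1.263523) = 1.518780
z_2 = 1.518780: f = -0.022573, f' = 1.051993 → z_3 = 1.518780 - (-0.022573)/(1.051993) = 1.540237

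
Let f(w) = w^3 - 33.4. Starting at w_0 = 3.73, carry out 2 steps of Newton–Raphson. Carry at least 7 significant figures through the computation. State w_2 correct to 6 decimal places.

3.221776

f'(w) = 3w^2
w_0 = 3.730000: f = 18.495117, f' = 41.738700 → w_1 = 3.730000 - (18.495117)/(41.738700) = 3.286883
w_1 = 3.286883: f = 2.110177, f' = 32.410805 → w_2 = 3.286883 - (2.110177)/(32.410805) = 3.221776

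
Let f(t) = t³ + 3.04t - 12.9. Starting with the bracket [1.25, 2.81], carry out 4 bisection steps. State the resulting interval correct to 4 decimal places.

[1.8350, 1.9325]

f(1.250000) = -7.146875, f(2.810000) = 17.830441 (opposite signs)
step 1: m = 2.030000, f(m) = 1.636627 > 0 → root in [1.250000, 2.030000]
step 2: m = 1.640000, f(m) = -3.503456 < 0 → root in [1.640000, 2.030000]
step 3: m = 1.835000, f(m) = -1.142742 < 0 → root in [1.835000, 2.030000]
step 4: m = 1.932500, f(m) = 0.191830 > 0 → root in [1.835000, 1.932500]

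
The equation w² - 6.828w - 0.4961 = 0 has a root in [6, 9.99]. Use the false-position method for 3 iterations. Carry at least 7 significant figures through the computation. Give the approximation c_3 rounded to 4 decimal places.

6.8701

f(6.000000) = -5.464100, f(9.990000) = 31.092280
step 1: c = 6.596387, f(c) = -2.023907 < 0 → new bracket [6.596387, 9.990000]
step 2: c = 6.803789, f(c) = -0.660826 < 0 → new bracket [6.803789, 9.990000]
step 3: c = 6.870099, f(c) = -0.206879 < 0 → new bracket [6.870099, 9.990000]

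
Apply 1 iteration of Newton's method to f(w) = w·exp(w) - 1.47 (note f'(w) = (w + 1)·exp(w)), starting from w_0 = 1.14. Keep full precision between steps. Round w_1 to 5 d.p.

Newton update: w ← w − f(w)/f'(w).
w_0 = 1.140000: f = 2.094516, f' = 6.691284 → w_1 = 1.140000 - (2.094516)/(6.691284) = 0.826978

0.82698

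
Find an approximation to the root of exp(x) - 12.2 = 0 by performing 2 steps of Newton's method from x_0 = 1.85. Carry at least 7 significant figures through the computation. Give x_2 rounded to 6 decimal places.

Newton update: x ← x − f(x)/f'(x).
f'(x) = exp(x)
x_0 = 1.850000: f = -5.840180, f' = 6.359820 → x_1 = 1.850000 - (-5.840180)/(6.359820) = 2.768293
x_1 = 2.768293: f = 3.731423, f' = 15.931423 → x_2 = 2.768293 - (3.731423)/(15.931423) = 2.534076

2.534076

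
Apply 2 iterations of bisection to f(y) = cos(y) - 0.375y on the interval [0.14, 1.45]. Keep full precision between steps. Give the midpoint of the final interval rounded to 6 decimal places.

f(0.140000) = 0.937716, f(1.450000) = -0.423247 (opposite signs)
step 1: m = 0.795000, f(m) = 0.402160 > 0 → root in [0.795000, 1.450000]
step 2: m = 1.122500, f(m) = 0.012493 > 0 → root in [1.122500, 1.450000]
Midpoint of [1.122500, 1.450000] = 1.286250

1.286250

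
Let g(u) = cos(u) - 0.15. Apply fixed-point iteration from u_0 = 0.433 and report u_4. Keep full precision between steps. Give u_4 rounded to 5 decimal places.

u_1 = g(0.433000) = 0.757711
u_2 = g(0.757711) = 0.576411
u_3 = g(0.576411) = 0.688424
u_4 = g(0.688424) = 0.622248

0.62225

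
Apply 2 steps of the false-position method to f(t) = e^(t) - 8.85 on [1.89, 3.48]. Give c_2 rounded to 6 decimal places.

f(1.890000) = -2.230631, f(3.480000) = 23.609722
step 1: c = 2.027254, f(c) = -1.256790 < 0 → new bracket [2.027254, 3.480000]
step 2: c = 2.100678, f(c) = -0.678289 < 0 → new bracket [2.100678, 3.480000]

2.100678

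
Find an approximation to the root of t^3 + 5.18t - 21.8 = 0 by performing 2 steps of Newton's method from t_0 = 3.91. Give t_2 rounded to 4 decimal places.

f'(t) = 3t^2 + 5.18
t_0 = 3.910000: f = 58.230271, f' = 51.044300 → t_1 = 3.910000 - (58.230271)/(51.044300) = 2.769221
t_1 = 2.769221: f = 13.780568, f' = 28.185753 → t_2 = 2.769221 - (13.780568)/(28.185753) = 2.280301

2.2803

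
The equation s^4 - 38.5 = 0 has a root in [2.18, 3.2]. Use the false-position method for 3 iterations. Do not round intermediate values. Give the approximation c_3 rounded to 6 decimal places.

f(2.180000) = -15.914694, f(3.200000) = 66.357600
step 1: c = 2.377308, f(c) = -6.559489 < 0 → new bracket [2.377308, 3.200000]
step 2: c = 2.451316, f(c) = -2.392521 < 0 → new bracket [2.451316, 3.200000]
step 3: c = 2.477370, f(c) = -0.832766 < 0 → new bracket [2.477370, 3.200000]

2.477370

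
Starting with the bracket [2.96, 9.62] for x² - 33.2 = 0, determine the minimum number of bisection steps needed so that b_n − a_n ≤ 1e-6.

23

Initial width b − a = 9.62 − 2.96 = 6.660000.
After n steps the width is (b−a)/2^n; need (b−a)/2^n ≤ 1e-6.
So n ≥ log₂(6.660000/1e-6) = log₂(6660000.0000) ≈ 22.6671.
Hence n = 23.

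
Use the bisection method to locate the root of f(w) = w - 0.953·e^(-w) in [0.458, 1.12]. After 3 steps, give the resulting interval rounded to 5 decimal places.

[0.54075, 0.62350]

f(0.458000) = -0.144818, f(1.120000) = 0.809055 (opposite signs)
step 1: m = 0.789000, f(m) = 0.356053 > 0 → root in [0.458000, 0.789000]
step 2: m = 0.623500, f(m) = 0.112630 > 0 → root in [0.458000, 0.623500]
step 3: m = 0.540750, f(m) = -0.014193 < 0 → root in [0.540750, 0.623500]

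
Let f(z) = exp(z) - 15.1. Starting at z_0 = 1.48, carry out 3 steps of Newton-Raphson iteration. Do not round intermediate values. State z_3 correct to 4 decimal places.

Newton update: z ← z − f(z)/f'(z).
f'(z) = exp(z)
z_0 = 1.480000: f = -10.707054, f' = 4.392946 → z_1 = 1.480000 - (-10.707054)/(4.392946) = 3.917329
z_1 = 3.917329: f = 35.166010, f' = 50.266010 → z_2 = 3.917329 - (35.166010)/(50.266010) = 3.217731
z_2 = 3.217731: f = 9.871393, f' = 24.971393 → z_3 = 3.217731 - (9.871393)/(24.971393) = 2.822423

2.8224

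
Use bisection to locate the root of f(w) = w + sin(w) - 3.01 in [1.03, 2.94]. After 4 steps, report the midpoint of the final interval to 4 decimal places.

f(1.030000) = -1.122701, f(2.940000) = 0.130230 (opposite signs)
step 1: m = 1.985000, f(m) = -0.109563 < 0 → root in [1.985000, 2.940000]
step 2: m = 2.462500, f(m) = 0.080587 > 0 → root in [1.985000, 2.462500]
step 3: m = 2.223750, f(m) = 0.008043 > 0 → root in [1.985000, 2.223750]
step 4: m = 2.104375, f(m) = -0.044633 < 0 → root in [2.104375, 2.223750]
Midpoint of [2.104375, 2.223750] = 2.164062

2.1641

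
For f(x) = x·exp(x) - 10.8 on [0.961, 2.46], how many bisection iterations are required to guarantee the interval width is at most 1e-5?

18

Initial width b − a = 2.46 − 0.961 = 1.499000.
After n steps the width is (b−a)/2^n; need (b−a)/2^n ≤ 1e-5.
So n ≥ log₂(1.499000/1e-5) = log₂(149900.0000) ≈ 17.1936.
Hence n = 18.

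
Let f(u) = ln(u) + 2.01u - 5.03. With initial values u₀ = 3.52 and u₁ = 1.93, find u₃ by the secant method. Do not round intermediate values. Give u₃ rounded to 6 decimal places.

f(u_0) = 3.303661, f(u_1) = -0.493180
u_2 = 1.930000 - (-0.493180)·(1.930000 - 3.520000)/(-0.493180 - (3.303661)) = 2.136529; f(u_2) = 0.023605
u_3 = 2.136529 - (0.023605)·(2.136529 - 1.930000)/(0.023605 - (-0.493180)) = 2.127095; f(u_3) = 0.000218

2.127095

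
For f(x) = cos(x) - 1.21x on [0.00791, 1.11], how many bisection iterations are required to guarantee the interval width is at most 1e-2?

7

Initial width b − a = 1.11 − 0.00791 = 1.102090.
After n steps the width is (b−a)/2^n; need (b−a)/2^n ≤ 1e-2.
So n ≥ log₂(1.102090/1e-2) = log₂(110.2090) ≈ 6.7841.
Hence n = 7.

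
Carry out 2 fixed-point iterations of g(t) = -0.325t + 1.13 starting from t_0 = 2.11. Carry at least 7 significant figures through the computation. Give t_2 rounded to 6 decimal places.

0.985619

t_1 = g(2.110000) = 0.444250
t_2 = g(0.444250) = 0.985619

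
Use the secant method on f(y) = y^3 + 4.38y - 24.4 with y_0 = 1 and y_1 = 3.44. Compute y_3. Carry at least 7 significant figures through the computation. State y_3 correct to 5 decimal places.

f(y_0) = -19.020000, f(y_1) = 31.374784
y_2 = 3.440000 - (31.374784)·(3.440000 - 1.000000)/(31.374784 - (-19.020000)) = 1.920905; f(y_2) = -8.898537
y_3 = 1.920905 - (-8.898537)·(1.920905 - 3.440000)/(-8.898537 - (31.374784)) = 2.256554; f(y_3) = -3.025830

2.25655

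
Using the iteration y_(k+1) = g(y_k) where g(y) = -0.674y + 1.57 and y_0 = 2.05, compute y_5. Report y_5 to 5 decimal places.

y_1 = g(2.050000) = 0.188300
y_2 = g(0.188300) = 1.443086
y_3 = g(1.443086) = 0.597360
y_4 = g(0.597360) = 1.167379
y_5 = g(1.167379) = 0.783186

0.78319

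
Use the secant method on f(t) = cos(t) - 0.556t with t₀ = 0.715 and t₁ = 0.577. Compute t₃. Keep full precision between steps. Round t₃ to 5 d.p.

0.98505

f(t_0) = 0.357553, f(t_1) = 0.517291
t_2 = 0.577000 - (0.517291)·(0.577000 - 0.715000)/(0.517291 - (0.357553)) = 1.023896; f(t_2) = -0.049244
t_3 = 1.023896 - (-0.049244)·(1.023896 - 0.577000)/(-0.049244 - (0.517291)) = 0.985051; f(t_3) = 0.005132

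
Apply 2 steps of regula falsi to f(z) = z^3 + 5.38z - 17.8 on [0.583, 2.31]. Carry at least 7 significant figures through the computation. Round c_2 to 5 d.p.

f(0.583000) = -14.465305, f(2.310000) = 6.954191
step 1: c = 1.749301, f(c) = -3.035804 < 0 → new bracket [1.749301, 2.310000]
step 2: c = 1.919689, f(c) = -0.397628 < 0 → new bracket [1.919689, 2.310000]

1.91969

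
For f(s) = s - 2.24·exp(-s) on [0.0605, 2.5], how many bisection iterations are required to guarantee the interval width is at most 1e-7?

25

Initial width b − a = 2.5 − 0.0605 = 2.439500.
After n steps the width is (b−a)/2^n; need (b−a)/2^n ≤ 1e-7.
So n ≥ log₂(2.439500/1e-7) = log₂(24395000.0000) ≈ 24.5401.
Hence n = 25.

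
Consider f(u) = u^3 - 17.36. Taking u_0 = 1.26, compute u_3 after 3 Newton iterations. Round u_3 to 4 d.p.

f'(u) = 3u^2
u_0 = 1.260000: f = -15.359624, f' = 4.762800 → u_1 = 1.260000 - (-15.359624)/(4.762800) = 4.484915
u_1 = 4.484915: f = 72.851640, f' = 60.343381 → u_2 = 4.484915 - (72.851640)/(60.343381) = 3.277630
u_2 = 3.277630: f = 17.851117, f' = 32.228577 → u_3 = 3.277630 - (17.851117)/(32.228577) = 2.723739

2.7237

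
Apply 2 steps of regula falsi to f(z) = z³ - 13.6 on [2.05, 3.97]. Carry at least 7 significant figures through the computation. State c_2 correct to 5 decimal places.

2.31362

False-position update: c = (a·f(b) − b·f(a))/(f(b) − f(a)); replace the endpoint whose sign matches f(c).
f(2.050000) = -4.984875, f(3.970000) = 48.970773
step 1: c = 2.227386, f(c) = -2.549389 < 0 → new bracket [2.227386, 3.970000]
step 2: c = 2.313616, f(c) = -1.215631 < 0 → new bracket [2.313616, 3.970000]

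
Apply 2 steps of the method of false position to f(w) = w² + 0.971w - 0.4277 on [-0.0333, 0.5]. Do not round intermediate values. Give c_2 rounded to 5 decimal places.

f(-0.033300) = -0.458925, f(0.500000) = 0.307800
step 1: c = 0.285908, f(c) = -0.068340 < 0 → new bracket [0.285908, 0.500000]
step 2: c = 0.324806, f(c) = -0.006815 < 0 → new bracket [0.324806, 0.500000]

0.32481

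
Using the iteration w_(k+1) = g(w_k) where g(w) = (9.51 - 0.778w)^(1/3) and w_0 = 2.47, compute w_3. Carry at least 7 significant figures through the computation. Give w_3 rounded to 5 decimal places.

w_1 = g(2.470000) = 1.965089
w_2 = g(1.965089) = 1.998429
w_3 = g(1.998429) = 1.996262

1.99626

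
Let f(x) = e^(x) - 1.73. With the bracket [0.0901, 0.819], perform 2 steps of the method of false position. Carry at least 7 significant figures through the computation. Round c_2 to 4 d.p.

f(0.090100) = -0.635716, f(0.819000) = 0.538230
step 1: c = 0.484814, f(c) = -0.106127 < 0 → new bracket [0.484814, 0.819000]
step 2: c = 0.539855, f(c) = -0.014242 < 0 → new bracket [0.539855, 0.819000]

0.5399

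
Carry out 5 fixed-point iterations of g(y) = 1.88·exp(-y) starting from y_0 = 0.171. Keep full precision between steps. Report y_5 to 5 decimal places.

1.11387

y_1 = g(0.171000) = 1.584505
y_2 = g(1.584505) = 0.385493
y_3 = g(0.385493) = 1.278617
y_4 = g(1.278617) = 0.523434
y_5 = g(0.523434) = 1.113868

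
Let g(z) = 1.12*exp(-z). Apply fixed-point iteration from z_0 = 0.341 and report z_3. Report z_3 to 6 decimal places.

0.675879

z_1 = g(0.341000) = 0.796386
z_2 = g(0.796386) = 0.505070
z_3 = g(0.505070) = 0.675879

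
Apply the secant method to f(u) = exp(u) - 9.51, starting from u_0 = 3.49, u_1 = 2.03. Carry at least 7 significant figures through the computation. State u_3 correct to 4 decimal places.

2.2656

Secant update: u_(k+1) = u_k − f(u_k)·(u_k − u_(k-1))/(f(u_k) − f(u_(k-1))).
f(u_0) = 23.275948, f(u_1) = -1.895914
u_2 = 2.030000 - (-1.895914)·(2.030000 - 3.490000)/(-1.895914 - (23.275948)) = 2.139965; f(u_2) = -1.010856
u_3 = 2.139965 - (-1.010856)·(2.139965 - 2.030000)/(-1.010856 - (-1.895914)) = 2.265561; f(u_3) = 0.126529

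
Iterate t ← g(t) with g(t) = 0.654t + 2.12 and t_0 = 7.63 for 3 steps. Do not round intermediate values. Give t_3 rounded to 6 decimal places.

6.547549

t_1 = g(7.630000) = 7.110020
t_2 = g(7.110020) = 6.769953
t_3 = g(6.769953) = 6.547549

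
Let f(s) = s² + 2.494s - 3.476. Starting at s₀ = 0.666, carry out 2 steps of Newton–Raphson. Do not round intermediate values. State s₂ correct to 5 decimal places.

0.99617

f'(s) = 2s + 2.494
s_0 = 0.666000: f = -1.371440, f' = 3.826000 → s_1 = 0.666000 - (-1.371440)/(3.826000) = 1.024453
s_1 = 1.024453: f = 0.128488, f' = 4.542905 → s_2 = 1.024453 - (0.128488)/(4.542905) = 0.996169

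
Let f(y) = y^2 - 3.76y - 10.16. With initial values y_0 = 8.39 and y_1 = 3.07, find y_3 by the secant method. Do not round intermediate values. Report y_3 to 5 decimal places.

6.15920

f(y_0) = 28.685700, f(y_1) = -12.278300
y_2 = 3.070000 - (-12.278300)·(3.070000 - 8.390000)/(-12.278300 - (28.685700)) = 4.664584; f(y_2) = -5.940490
y_3 = 4.664584 - (-5.940490)·(4.664584 - 3.070000)/(-5.940490 - (-12.278300)) = 6.159203; f(y_3) = 4.617182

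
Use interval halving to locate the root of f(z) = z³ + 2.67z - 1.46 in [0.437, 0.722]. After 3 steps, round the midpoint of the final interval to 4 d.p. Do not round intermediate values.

f(0.437000) = -0.209757, f(0.722000) = 0.844107 (opposite signs)
step 1: m = 0.579500, f(m) = 0.281873 > 0 → root in [0.437000, 0.579500]
step 2: m = 0.508250, f(m) = 0.028318 > 0 → root in [0.437000, 0.508250]
step 3: m = 0.472625, f(m) = -0.092519 < 0 → root in [0.472625, 0.508250]
Midpoint of [0.472625, 0.508250] = 0.490437

0.4904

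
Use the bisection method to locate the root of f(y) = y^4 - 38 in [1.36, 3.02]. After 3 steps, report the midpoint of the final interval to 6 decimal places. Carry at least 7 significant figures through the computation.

2.501250

f(1.360000) = -34.578980, f(3.020000) = 45.181696 (opposite signs)
step 1: m = 2.190000, f(m) = -14.997425 < 0 → root in [2.190000, 3.020000]
step 2: m = 2.605000, f(m) = 8.050135 > 0 → root in [2.190000, 2.605000]
step 3: m = 2.397500, f(m) = -4.960424 < 0 → root in [2.397500, 2.605000]
Midpoint of [2.397500, 2.605000] = 2.501250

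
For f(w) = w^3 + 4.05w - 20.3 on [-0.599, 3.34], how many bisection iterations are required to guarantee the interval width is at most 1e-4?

Initial width b − a = 3.34 − -0.599 = 3.939000.
After n steps the width is (b−a)/2^n; need (b−a)/2^n ≤ 1e-4.
So n ≥ log₂(3.939000/1e-4) = log₂(39390.0000) ≈ 15.2655.
Hence n = 16.

16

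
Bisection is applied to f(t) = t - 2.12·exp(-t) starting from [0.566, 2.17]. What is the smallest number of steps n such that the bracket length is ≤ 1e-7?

24

Initial width b − a = 2.17 − 0.566 = 1.604000.
After n steps the width is (b−a)/2^n; need (b−a)/2^n ≤ 1e-7.
So n ≥ log₂(1.604000/1e-7) = log₂(16040000.0000) ≈ 23.9352.
Hence n = 24.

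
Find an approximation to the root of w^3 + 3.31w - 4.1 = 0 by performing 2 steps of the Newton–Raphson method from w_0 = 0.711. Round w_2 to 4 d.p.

0.9667

f'(w) = 3w^2 + 3.31
w_0 = 0.711000: f = -1.387165, f' = 4.826563 → w_1 = 0.711000 - (-1.387165)/(4.826563) = 0.998402
w_1 = 0.998402: f = 0.199925, f' = 6.300421 → w_2 = 0.998402 - (0.199925)/(6.300421) = 0.966670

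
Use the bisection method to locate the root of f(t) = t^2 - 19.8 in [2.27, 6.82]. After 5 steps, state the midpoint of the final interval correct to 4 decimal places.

4.4739

f(2.270000) = -14.647100, f(6.820000) = 26.712400 (opposite signs)
step 1: m = 4.545000, f(m) = 0.857025 > 0 → root in [2.270000, 4.545000]
step 2: m = 3.407500, f(m) = -8.188944 < 0 → root in [3.407500, 4.545000]
step 3: m = 3.976250, f(m) = -3.989436 < 0 → root in [3.976250, 4.545000]
step 4: m = 4.260625, f(m) = -1.647075 < 0 → root in [4.260625, 4.545000]
step 5: m = 4.402812, f(m) = -0.415242 < 0 → root in [4.402812, 4.545000]
Midpoint of [4.402812, 4.545000] = 4.473906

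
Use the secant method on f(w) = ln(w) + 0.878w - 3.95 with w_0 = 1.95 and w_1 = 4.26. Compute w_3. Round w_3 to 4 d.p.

3.1786

f(w_0) = -1.570071, f(w_1) = 1.239549
w_2 = 4.260000 - (1.239549)·(4.260000 - 1.950000)/(1.239549 - (-1.570071)) = 3.240873; f(w_2) = 0.071330
w_3 = 3.240873 - (0.071330)·(3.240873 - 4.260000)/(0.071330 - (1.239549)) = 3.178647; f(w_3) = -0.002692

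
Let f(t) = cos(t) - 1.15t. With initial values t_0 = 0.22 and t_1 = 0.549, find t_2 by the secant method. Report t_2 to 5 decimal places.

0.69453

f(t_0) = 0.722897, f(t_1) = 0.221697
t_2 = 0.549000 - (0.221697)·(0.549000 - 0.220000)/(0.221697 - (0.722897)) = 0.694527; f(t_2) = -0.030350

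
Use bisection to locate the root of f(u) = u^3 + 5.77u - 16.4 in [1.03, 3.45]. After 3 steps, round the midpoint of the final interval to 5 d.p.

f(1.030000) = -9.364173, f(3.450000) = 44.570125 (opposite signs)
step 1: m = 2.240000, f(m) = 7.764224 > 0 → root in [1.030000, 2.240000]
step 2: m = 1.635000, f(m) = -2.595327 < 0 → root in [1.635000, 2.240000]
step 3: m = 1.937500, f(m) = 2.052568 > 0 → root in [1.635000, 1.937500]
Midpoint of [1.635000, 1.937500] = 1.786250

1.78625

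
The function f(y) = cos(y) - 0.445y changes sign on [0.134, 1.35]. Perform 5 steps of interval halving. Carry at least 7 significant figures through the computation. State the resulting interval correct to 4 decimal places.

[1.0460, 1.0840]

f(0.134000) = 0.931405, f(1.350000) = -0.381743 (opposite signs)
step 1: m = 0.742000, f(m) = 0.406929 > 0 → root in [0.742000, 1.350000]
step 2: m = 1.046000, f(m) = 0.035567 > 0 → root in [1.046000, 1.350000]
step 3: m = 1.198000, f(m) = -0.168889 < 0 → root in [1.046000, 1.198000]
step 4: m = 1.122000, f(m) = -0.065409 < 0 → root in [1.046000, 1.122000]
step 5: m = 1.084000, f(m) = -0.014583 < 0 → root in [1.046000, 1.084000]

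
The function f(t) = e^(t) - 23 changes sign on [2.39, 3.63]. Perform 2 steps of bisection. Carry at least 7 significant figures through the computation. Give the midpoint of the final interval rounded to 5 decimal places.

3.16500

f(2.390000) = -12.086506, f(3.630000) = 14.712817 (opposite signs)
step 1: m = 3.010000, f(m) = -2.712600 < 0 → root in [3.010000, 3.630000]
step 2: m = 3.320000, f(m) = 4.660351 > 0 → root in [3.010000, 3.320000]
Midpoint of [3.010000, 3.320000] = 3.165000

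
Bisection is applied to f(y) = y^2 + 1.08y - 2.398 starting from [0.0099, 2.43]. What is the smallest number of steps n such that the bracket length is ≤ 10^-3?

12

Initial width b − a = 2.43 − 0.0099 = 2.420100.
After n steps the width is (b−a)/2^n; need (b−a)/2^n ≤ 10^-3.
So n ≥ log₂(2.420100/10^-3) = log₂(2420.1000) ≈ 11.2409.
Hence n = 12.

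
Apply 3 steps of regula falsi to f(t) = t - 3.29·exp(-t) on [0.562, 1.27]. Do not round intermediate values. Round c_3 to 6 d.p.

1.098199

f(0.562000) = -1.313523, f(1.270000) = 0.346064
step 1: c = 1.122365, f(c) = 0.051440 > 0 → new bracket [0.562000, 1.122365]
step 2: c = 1.101247, f(c) = 0.007466 > 0 → new bracket [0.562000, 1.101247]
step 3: c = 1.098199, f(c) = 0.001080 > 0 → new bracket [0.562000, 1.098199]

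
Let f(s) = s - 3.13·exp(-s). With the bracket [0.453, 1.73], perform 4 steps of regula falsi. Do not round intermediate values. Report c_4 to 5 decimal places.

1.07222

f(0.453000) = -1.536798, f(1.730000) = 1.175100
step 1: c = 1.176660, f(c) = 0.211659 > 0 → new bracket [0.453000, 1.176660]
step 2: c = 1.089057, f(c) = 0.035707 > 0 → new bracket [0.453000, 1.089057]
step 3: c = 1.074614, f(c) = 0.005940 > 0 → new bracket [0.453000, 1.074614]
step 4: c = 1.072221, f(c) = 0.000986 > 0 → new bracket [0.453000, 1.072221]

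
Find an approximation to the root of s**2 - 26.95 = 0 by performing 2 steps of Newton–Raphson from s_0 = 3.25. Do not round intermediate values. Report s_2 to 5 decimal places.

f'(s) = 2s
s_0 = 3.250000: f = -16.387500, f' = 6.500000 → s_1 = 3.250000 - (-16.387500)/(6.500000) = 5.771154
s_1 = 5.771154: f = 6.356217, f' = 11.542308 → s_2 = 5.771154 - (6.356217)/(11.542308) = 5.220465

5.22047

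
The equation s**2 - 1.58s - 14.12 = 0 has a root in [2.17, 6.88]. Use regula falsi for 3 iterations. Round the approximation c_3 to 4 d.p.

f(2.170000) = -12.839700, f(6.880000) = 22.344000
step 1: c = 3.888835, f(c) = -5.141320 < 0 → new bracket [3.888835, 6.880000]
step 2: c = 4.448353, f(c) = -1.360550 < 0 → new bracket [4.448353, 6.880000]
step 3: c = 4.587921, f(c) = -0.319899 < 0 → new bracket [4.587921, 6.880000]

4.5879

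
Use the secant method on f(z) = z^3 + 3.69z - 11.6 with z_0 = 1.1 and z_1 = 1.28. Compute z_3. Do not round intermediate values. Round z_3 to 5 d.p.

1.70385

Secant update: z_(k+1) = z_k − f(z_k)·(z_k − z_(k-1))/(f(z_k) − f(z_(k-1))).
f(z_0) = -6.210000, f(z_1) = -4.779648
z_2 = 1.280000 - (-4.779648)·(1.280000 - 1.100000)/(-4.779648 - (-6.210000)) = 1.881486; f(z_2) = 2.003124
z_3 = 1.881486 - (2.003124)·(1.881486 - 1.280000)/(2.003124 - (-4.779648)) = 1.703852; f(z_3) = -0.366314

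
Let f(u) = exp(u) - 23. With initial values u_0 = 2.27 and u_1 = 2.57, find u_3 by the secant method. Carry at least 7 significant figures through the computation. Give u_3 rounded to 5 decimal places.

3.04421

Secant update: u_(k+1) = u_k − f(u_k)·(u_k − u_(k-1))/(f(u_k) − f(u_(k-1))).
f(u_0) = -13.320599, f(u_1) = -9.934176
u_2 = 2.570000 - (-9.934176)·(2.570000 - 2.270000)/(-9.934176 - (-13.320599)) = 3.450059; f(u_2) = 8.502252
u_3 = 3.450059 - (8.502252)·(3.450059 - 2.570000)/(8.502252 - (-9.934176)) = 3.044206; f(u_3) = -2.006648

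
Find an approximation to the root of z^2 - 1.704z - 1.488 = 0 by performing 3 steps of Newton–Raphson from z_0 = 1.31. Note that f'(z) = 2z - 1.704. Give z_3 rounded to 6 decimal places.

Newton update: z ← z − f(z)/f'(z).
z_0 = 1.310000: f = -2.004140, f' = 0.916000 → z_1 = 1.310000 - (-2.004140)/(0.916000) = 3.497926
z_1 = 3.497926: f = 4.787019, f' = 5.291852 → z_2 = 3.497926 - (4.787019)/(5.291852) = 2.593324
z_2 = 2.593324: f = 0.818305, f' = 3.482648 → z_3 = 2.593324 - (0.818305)/(3.482648) = 2.358358

2.358358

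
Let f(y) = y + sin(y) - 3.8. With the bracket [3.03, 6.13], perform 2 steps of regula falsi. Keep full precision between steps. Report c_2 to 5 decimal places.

4.27848

f(3.030000) = -0.658639, f(6.130000) = 2.177413
step 1: c = 3.749938, f(c) = -0.621573 < 0 → new bracket [3.749938, 6.130000]
step 2: c = 4.278480, f(c) = -0.428850 < 0 → new bracket [4.278480, 6.130000]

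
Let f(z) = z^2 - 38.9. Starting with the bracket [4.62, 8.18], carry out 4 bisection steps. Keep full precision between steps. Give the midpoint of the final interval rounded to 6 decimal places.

6.288750

f(4.620000) = -17.555600, f(8.180000) = 28.012400 (opposite signs)
step 1: m = 6.400000, f(m) = 2.060000 > 0 → root in [4.620000, 6.400000]
step 2: m = 5.510000, f(m) = -8.539900 < 0 → root in [5.510000, 6.400000]
step 3: m = 5.955000, f(m) = -3.437975 < 0 → root in [5.955000, 6.400000]
step 4: m = 6.177500, f(m) = -0.738494 < 0 → root in [6.177500, 6.400000]
Midpoint of [6.177500, 6.400000] = 6.288750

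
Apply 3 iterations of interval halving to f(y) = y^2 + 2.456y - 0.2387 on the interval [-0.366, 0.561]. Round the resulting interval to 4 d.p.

f(-0.366000) = -1.003640, f(0.561000) = 1.453837 (opposite signs)
step 1: m = 0.097500, f(m) = 0.010266 > 0 → root in [-0.366000, 0.097500]
step 2: m = -0.134250, f(m) = -0.550395 < 0 → root in [-0.134250, 0.097500]
step 3: m = -0.018375, f(m) = -0.283491 < 0 → root in [-0.018375, 0.097500]

[-0.0184, 0.0975]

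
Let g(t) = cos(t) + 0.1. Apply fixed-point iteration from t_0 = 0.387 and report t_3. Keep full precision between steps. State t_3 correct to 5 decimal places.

t_1 = g(0.387000) = 1.026045
t_2 = g(1.026045) = 0.618205
t_3 = g(0.618205) = 0.914920

0.91492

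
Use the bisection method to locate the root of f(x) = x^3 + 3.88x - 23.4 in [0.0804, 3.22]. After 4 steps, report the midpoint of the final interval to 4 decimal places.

f(0.080400) = -23.087528, f(3.220000) = 22.479848 (opposite signs)
step 1: m = 1.650200, f(m) = -12.503465 < 0 → root in [1.650200, 3.220000]
step 2: m = 2.435100, f(m) = 0.487630 > 0 → root in [1.650200, 2.435100]
step 3: m = 2.042650, f(m) = -6.951726 < 0 → root in [2.042650, 2.435100]
step 4: m = 2.238875, f(m) = -3.490667 < 0 → root in [2.238875, 2.435100]
Midpoint of [2.238875, 2.435100] = 2.336988

2.3370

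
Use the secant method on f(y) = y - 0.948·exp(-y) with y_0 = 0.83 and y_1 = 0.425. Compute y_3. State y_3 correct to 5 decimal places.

Secant update: y_(k+1) = y_k − f(y_k)·(y_k − y_(k-1))/(f(y_k) − f(y_(k-1))).
f(y_0) = 0.416625, f(y_1) = -0.194774
y_2 = 0.425000 - (-0.194774)·(0.425000 - 0.830000)/(-0.194774 - (0.416625)) = 0.554021; f(y_2) = 0.009268
y_3 = 0.554021 - (0.009268)·(0.554021 - 0.425000)/(0.009268 - (-0.194774)) = 0.548161; f(y_3) = 0.000206

0.54816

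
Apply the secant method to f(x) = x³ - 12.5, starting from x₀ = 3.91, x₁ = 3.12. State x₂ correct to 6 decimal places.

f(x_0) = 47.276471, f(x_1) = 17.871328
x_2 = 3.120000 - (17.871328)·(3.120000 - 3.910000)/(17.871328 - (47.276471)) = 2.639868; f(x_2) = 5.896985

2.639868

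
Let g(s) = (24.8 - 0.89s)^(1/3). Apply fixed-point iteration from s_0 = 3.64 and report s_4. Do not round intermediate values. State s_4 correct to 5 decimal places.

2.81451

s_1 = g(3.640000) = 2.783250
s_2 = g(2.783250) = 2.815682
s_3 = g(2.815682) = 2.814468
s_4 = g(2.814468) = 2.814513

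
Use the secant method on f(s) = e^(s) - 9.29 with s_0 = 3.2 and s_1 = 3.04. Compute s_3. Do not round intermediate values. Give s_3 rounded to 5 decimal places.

2.32995

f(s_0) = 15.242530, f(s_1) = 11.615243
s_2 = 3.040000 - (11.615243)·(3.040000 - 3.200000)/(11.615243 - (15.242530)) = 2.527650; f(s_2) = 3.234045
s_3 = 2.527650 - (3.234045)·(2.527650 - 3.040000)/(3.234045 - (11.615243)) = 2.329951; f(s_3) = 0.987433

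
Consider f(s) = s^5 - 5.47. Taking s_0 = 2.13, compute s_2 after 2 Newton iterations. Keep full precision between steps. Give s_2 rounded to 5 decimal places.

1.52048

f'(s) = 5s^4
s_0 = 2.130000: f = 38.372773, f' = 102.917308 → s_1 = 2.130000 - (38.372773)/(102.917308) = 1.757149
s_1 = 1.757149: f = 11.281107, f' = 47.665574 → s_2 = 1.757149 - (11.281107)/(47.665574) = 1.520477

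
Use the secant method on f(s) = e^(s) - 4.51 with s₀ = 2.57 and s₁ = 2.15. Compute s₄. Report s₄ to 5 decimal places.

f(s_0) = 8.555824, f(s_1) = 4.074858
s_2 = 2.150000 - (4.074858)·(2.150000 - 2.570000)/(4.074858 - (8.555824)) = 1.768064; f(s_2) = 1.349501
s_3 = 1.768064 - (1.349501)·(1.768064 - 2.150000)/(1.349501 - (4.074858)) = 1.578943; f(s_3) = 0.339829
s_4 = 1.578943 - (0.339829)·(1.578943 - 1.768064)/(0.339829 - (1.349501)) = 1.515290; f(s_4) = 0.040742

1.51529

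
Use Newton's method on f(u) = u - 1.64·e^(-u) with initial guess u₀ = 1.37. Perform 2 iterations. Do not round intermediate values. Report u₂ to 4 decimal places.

0.7630

Newton update: u ← u − f(u)/f'(u).
f'(u) = 1 + 1.64·e^(-u)
u_0 = 1.370000: f = 0.953265, f' = 1.416735 → u_1 = 1.370000 - (0.953265)/(1.416735) = 0.697140
u_1 = 0.697140: f = -0.119592, f' = 1.816732 → u_2 = 0.697140 - (-0.119592)/(1.816732) = 0.762968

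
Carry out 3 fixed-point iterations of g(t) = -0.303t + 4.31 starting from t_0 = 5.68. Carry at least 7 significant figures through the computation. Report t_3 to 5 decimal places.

t_1 = g(5.680000) = 2.588960
t_2 = g(2.588960) = 3.525545
t_3 = g(3.525545) = 3.241760

3.24176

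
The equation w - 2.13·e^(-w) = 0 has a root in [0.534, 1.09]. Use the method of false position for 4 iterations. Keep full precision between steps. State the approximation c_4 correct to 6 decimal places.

f(0.534000) = -0.714724, f(1.090000) = 0.373859
step 1: c = 0.899049, f(c) = 0.032232 > 0 → new bracket [0.534000, 0.899049]
step 2: c = 0.883297, f(c) = 0.002717 > 0 → new bracket [0.534000, 0.883297]
step 3: c = 0.881974, f(c) = 0.000229 > 0 → new bracket [0.534000, 0.881974]
step 4: c = 0.881863, f(c) = 0.000019 > 0 → new bracket [0.534000, 0.881863]

0.881863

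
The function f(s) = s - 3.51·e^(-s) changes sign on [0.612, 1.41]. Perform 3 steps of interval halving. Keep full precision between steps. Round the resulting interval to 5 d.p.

f(0.612000) = -1.291351, f(1.410000) = 0.553057 (opposite signs)
step 1: m = 1.011000, f(m) = -0.266131 < 0 → root in [1.011000, 1.410000]
step 2: m = 1.210500, f(m) = 0.164351 > 0 → root in [1.011000, 1.210500]
step 3: m = 1.110750, f(m) = -0.045135 < 0 → root in [1.110750, 1.210500]

[1.11075, 1.21050]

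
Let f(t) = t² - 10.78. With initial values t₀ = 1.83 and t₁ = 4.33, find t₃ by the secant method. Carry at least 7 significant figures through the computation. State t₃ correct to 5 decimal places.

3.24820

Secant update: t_(k+1) = t_k − f(t_k)·(t_k − t_(k-1))/(f(t_k) − f(t_(k-1))).
f(t_0) = -7.431100, f(t_1) = 7.968900
t_2 = 4.330000 - (7.968900)·(4.330000 - 1.830000)/(7.968900 - (-7.431100)) = 3.036347; f(t_2) = -1.560594
t_3 = 3.036347 - (-1.560594)·(3.036347 - 4.330000)/(-1.560594 - (7.968900)) = 3.248202; f(t_3) = -0.229184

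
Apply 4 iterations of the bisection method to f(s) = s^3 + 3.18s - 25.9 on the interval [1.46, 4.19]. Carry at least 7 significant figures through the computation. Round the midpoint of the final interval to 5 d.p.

2.56906

f(1.460000) = -18.145064, f(4.190000) = 60.984259 (opposite signs)
step 1: m = 2.825000, f(m) = 5.628766 > 0 → root in [1.460000, 2.825000]
step 2: m = 2.142500, f(m) = -9.252119 < 0 → root in [2.142500, 2.825000]
step 3: m = 2.483750, f(m) = -2.679386 < 0 → root in [2.483750, 2.825000]
step 4: m = 2.654375, f(m) = 1.242860 > 0 → root in [2.483750, 2.654375]
Midpoint of [2.483750, 2.654375] = 2.569063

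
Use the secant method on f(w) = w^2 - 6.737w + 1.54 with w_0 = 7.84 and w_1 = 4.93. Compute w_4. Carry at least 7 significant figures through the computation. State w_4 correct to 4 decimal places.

f(w_0) = 10.187520, f(w_1) = -7.368510
w_2 = 4.930000 - (-7.368510)·(4.930000 - 7.840000)/(-7.368510 - (10.187520)) = 6.151367; f(w_2) = -2.062441
w_3 = 6.151367 - (-2.062441)·(6.151367 - 4.930000)/(-2.062441 - (-7.368510)) = 6.626107; f(w_3) = 0.805208
w_4 = 6.626107 - (0.805208)·(6.626107 - 6.151367)/(0.805208 - (-2.062441)) = 6.492804; f(w_4) = -0.045514

6.4928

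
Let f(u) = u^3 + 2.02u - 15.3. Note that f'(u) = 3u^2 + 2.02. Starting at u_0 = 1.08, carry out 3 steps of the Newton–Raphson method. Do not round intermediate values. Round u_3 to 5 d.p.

2.23783

u_0 = 1.080000: f = -11.858688, f' = 5.519200 → u_1 = 1.080000 - (-11.858688)/(5.519200) = 3.228624
u_1 = 3.228624: f = 24.877053, f' = 33.292047 → u_2 = 3.228624 - (24.877053)/(33.292047) = 2.481387
u_2 = 2.481387: f = 4.991006, f' = 20.491849 → u_3 = 2.481387 - (4.991006)/(20.491849) = 2.237827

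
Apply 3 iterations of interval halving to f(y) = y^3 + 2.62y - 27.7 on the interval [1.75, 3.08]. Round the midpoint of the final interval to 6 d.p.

f(1.750000) = -17.755625, f(3.080000) = 9.587712 (opposite signs)
step 1: m = 2.415000, f(m) = -7.287877 < 0 → root in [2.415000, 3.080000]
step 2: m = 2.747500, f(m) = 0.238658 > 0 → root in [2.415000, 2.747500]
step 3: m = 2.581250, f(m) = -3.738639 < 0 → root in [2.581250, 2.747500]
Midpoint of [2.581250, 2.747500] = 2.664375

2.664375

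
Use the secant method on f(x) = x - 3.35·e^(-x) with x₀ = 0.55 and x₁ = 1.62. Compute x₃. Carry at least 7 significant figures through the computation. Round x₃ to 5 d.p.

f(x_0) = -1.382782, f(x_1) = 0.957039
x_2 = 1.620000 - (0.957039)·(1.620000 - 0.550000)/(0.957039 - (-1.382782)) = 1.182346; f(x_2) = 0.155374
x_3 = 1.182346 - (0.155374)·(1.182346 - 1.620000)/(0.155374 - (0.957039)) = 1.097522; f(x_3) = -0.020362

1.09752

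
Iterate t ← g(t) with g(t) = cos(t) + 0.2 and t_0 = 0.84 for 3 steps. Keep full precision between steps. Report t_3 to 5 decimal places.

0.86241

t_1 = g(0.840000) = 0.867463
t_2 = g(0.867463) = 0.846764
t_3 = g(0.846764) = 0.862411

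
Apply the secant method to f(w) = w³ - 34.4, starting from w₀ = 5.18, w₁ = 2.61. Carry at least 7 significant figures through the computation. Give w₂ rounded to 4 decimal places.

2.9624

f(w_0) = 104.591832, f(w_1) = -16.620419
w_2 = 2.610000 - (-16.620419)·(2.610000 - 5.180000)/(-16.620419 - (104.591832)) = 2.962394; f(w_2) = -8.402686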